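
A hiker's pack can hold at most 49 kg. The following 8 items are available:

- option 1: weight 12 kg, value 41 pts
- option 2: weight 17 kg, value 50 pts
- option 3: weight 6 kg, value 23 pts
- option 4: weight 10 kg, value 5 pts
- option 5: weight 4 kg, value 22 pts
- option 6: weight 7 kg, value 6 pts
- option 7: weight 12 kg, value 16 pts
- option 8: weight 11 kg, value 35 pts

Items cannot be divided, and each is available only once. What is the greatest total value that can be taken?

149 pts

Check high-value combinations within 49 kg:
- option 1+option 2+option 3+option 8: weight 12+17+6+11=46, value 41+50+23+35=149
- option 1+option 2+option 5+option 8: weight 12+17+4+11=44, value 41+50+22+35=148
- option 1+option 2+option 3+option 5+option 6: weight 12+17+6+4+7=46, value 41+50+23+22+6=142
Best: 149 pts.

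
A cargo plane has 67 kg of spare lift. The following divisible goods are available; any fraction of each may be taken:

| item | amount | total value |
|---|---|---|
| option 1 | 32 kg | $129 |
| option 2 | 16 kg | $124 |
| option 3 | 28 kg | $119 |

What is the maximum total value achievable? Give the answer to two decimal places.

Take in order of value per unit:
- option 2 (124/16 per unit): all 16 → value 124, running total 124.00
- option 3 (119/28 per unit): all 28 → value 119, running total 243.00
- option 1 (129/32 per unit): 23 of 32 → value 23×129/32 = 92.7188, running total 335.72
Total 335.72.

335.72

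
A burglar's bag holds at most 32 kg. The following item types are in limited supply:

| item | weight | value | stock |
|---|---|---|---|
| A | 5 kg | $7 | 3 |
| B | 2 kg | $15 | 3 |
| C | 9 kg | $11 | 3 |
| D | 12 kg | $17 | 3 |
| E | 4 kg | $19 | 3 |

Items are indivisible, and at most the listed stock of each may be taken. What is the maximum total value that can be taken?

$120

Top feasible selections:
- 1×A + 3×B + 1×C + 3×E: weight 32, value 120
- 3×B + 1×D + 3×E: weight 30, value 119
- 2×A + 3×B + 3×E: weight 28, value 116
- 3×B + 1×C + 3×E: weight 27, value 113
Best: $120.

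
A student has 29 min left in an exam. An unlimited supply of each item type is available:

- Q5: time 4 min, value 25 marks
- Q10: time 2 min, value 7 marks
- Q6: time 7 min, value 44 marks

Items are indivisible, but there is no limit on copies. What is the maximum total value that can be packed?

182 marks

Best value-per-unit is Q6 at 44/7; filling with it alone gives 4×44 = 176.
Optimal mix: 2×Q5 + 3×Q6 → time 29, value 182.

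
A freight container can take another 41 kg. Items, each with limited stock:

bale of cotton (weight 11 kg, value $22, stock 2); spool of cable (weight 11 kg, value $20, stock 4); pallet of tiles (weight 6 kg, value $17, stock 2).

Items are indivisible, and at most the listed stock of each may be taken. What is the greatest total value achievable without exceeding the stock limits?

Best selections within weight 41 and stock limits:
- 2×bale of cotton + 1×spool of cable + 1×pallet of tiles: weight 39, value 81
- 1×bale of cotton + 2×spool of cable + 1×pallet of tiles: weight 39, value 79
- 2×bale of cotton + 2×pallet of tiles: weight 34, value 78
- 3×spool of cable + 1×pallet of tiles: weight 39, value 77
Best: $81.

$81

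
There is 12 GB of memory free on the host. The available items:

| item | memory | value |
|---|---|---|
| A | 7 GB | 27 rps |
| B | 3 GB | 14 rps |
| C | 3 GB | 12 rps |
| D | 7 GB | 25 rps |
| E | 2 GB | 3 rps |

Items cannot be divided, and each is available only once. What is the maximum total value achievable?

44 rps

Check high-value combinations within 12 GB:
- A+B+E: memory 7+3+2=12, value 27+14+3=44
- A+C+E: memory 7+3+2=12, value 27+12+3=42
- B+D+E: memory 3+7+2=12, value 14+25+3=42
Best: 44 rps.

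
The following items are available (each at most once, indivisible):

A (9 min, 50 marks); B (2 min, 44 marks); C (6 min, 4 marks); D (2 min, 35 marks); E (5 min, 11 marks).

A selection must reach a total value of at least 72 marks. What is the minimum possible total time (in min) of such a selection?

Subsets with value ≥ 72, sorted by total time:
- B+D: time 4, value 79
- B+D+E: time 9, value 90
- B+C+D: time 10, value 83
- A+B: time 11, value 94
Minimum time: 4 min.

4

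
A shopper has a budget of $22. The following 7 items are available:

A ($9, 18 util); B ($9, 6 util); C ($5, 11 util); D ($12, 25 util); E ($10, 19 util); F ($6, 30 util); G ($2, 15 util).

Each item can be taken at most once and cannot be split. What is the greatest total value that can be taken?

74 util

Check high-value combinations within $22:
- A+C+F+G: cost 9+5+6+2=22, value 18+11+30+15=74
- D+F+G: cost 12+6+2=20, value 25+30+15=70
- E+F+G: cost 10+6+2=18, value 19+30+15=64
- A+F+G: cost 9+6+2=17, value 18+30+15=63
Best: 74 util.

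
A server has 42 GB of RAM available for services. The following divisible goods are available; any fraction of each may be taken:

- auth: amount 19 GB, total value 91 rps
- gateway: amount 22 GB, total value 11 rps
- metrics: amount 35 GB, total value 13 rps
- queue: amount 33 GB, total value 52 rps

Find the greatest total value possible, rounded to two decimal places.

127.24

Take in order of value per unit:
- auth (91/19 per unit): all 19 → value 91, running total 91.00
- queue (52/33 per unit): 23 of 33 → value 23×52/33 = 36.2424, running total 127.24
Total 127.24.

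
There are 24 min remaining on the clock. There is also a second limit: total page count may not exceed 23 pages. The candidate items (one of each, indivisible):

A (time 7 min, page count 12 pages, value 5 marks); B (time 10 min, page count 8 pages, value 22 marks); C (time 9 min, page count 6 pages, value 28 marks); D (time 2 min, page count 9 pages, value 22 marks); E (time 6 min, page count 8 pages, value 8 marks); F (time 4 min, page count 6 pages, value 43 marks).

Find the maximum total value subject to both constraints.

Feasible sets respecting both limits:
- B+C+F: time 23, page count 20, value 93
- C+D+F: time 15, page count 21, value 93
- B+D+F: time 16, page count 23, value 87
Best: 93 marks.

93 marks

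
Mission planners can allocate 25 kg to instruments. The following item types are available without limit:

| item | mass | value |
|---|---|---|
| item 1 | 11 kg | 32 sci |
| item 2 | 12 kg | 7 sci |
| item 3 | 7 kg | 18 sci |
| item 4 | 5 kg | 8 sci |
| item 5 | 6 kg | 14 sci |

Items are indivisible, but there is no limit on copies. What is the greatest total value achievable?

68 sci

Best value-per-unit is item 1 at 32/11; filling with it alone gives 2×32 = 64.
Optimal mix: 1×item 1 + 2×item 3 → mass 25, value 68.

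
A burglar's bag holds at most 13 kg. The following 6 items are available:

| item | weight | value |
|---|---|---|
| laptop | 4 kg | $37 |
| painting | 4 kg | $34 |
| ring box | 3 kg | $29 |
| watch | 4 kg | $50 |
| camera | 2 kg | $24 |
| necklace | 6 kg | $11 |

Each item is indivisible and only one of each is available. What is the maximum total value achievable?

Check high-value combinations within 13 kg:
- laptop+ring box+watch+camera: weight 4+3+4+2=13, value 37+29+50+24=140
- painting+ring box+watch+camera: weight 4+3+4+2=13, value 34+29+50+24=137
- laptop+painting+ring box+camera: weight 4+4+3+2=13, value 37+34+29+24=124
Best: $140.

$140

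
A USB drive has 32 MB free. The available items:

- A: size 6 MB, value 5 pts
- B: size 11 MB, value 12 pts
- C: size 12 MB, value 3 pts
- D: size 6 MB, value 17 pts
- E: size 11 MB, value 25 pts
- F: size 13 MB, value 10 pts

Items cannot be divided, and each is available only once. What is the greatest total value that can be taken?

54 pts

Check high-value combinations within 32 MB:
- B+D+E: size 11+6+11=28, value 12+17+25=54
- D+E+F: size 6+11+13=30, value 17+25+10=52
- A+D+E: size 6+6+11=23, value 5+17+25=47
- C+D+E: size 12+6+11=29, value 3+17+25=45
Best: 54 pts.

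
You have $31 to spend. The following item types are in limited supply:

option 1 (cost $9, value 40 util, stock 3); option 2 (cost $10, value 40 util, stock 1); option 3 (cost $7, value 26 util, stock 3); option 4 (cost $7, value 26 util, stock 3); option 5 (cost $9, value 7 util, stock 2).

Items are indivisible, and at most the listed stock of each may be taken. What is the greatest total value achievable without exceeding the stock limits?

120 util

Top feasible selections:
- 3×option 1: cost 27, value 120
- 2×option 1 + 1×option 2: cost 28, value 120
- 1×option 1 + 3×option 4: cost 30, value 118
Best: 120 util.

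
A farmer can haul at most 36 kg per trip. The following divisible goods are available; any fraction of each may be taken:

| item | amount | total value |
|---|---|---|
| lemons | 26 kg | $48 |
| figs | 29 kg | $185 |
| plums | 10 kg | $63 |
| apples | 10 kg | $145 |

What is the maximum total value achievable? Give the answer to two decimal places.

Take in order of value per unit:
- apples (145/10 per unit): all 10 → value 145, running total 145.00
- figs (185/29 per unit): 26 of 29 → value 26×185/29 = 165.8621, running total 310.86
Total 310.86.

310.86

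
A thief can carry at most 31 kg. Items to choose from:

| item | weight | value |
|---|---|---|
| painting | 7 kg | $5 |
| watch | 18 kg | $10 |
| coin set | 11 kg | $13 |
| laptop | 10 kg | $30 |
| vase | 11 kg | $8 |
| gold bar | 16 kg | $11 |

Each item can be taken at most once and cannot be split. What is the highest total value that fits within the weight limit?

$48

Check high-value combinations within 31 kg:
- painting+coin set+laptop: weight 7+11+10=28, value 5+13+30=48
- coin set+laptop: weight 11+10=21, value 13+30=43
- painting+laptop+vase: weight 7+10+11=28, value 5+30+8=43
- laptop+gold bar: weight 10+16=26, value 30+11=41
- watch+laptop: weight 18+10=28, value 10+30=40
Best: $48.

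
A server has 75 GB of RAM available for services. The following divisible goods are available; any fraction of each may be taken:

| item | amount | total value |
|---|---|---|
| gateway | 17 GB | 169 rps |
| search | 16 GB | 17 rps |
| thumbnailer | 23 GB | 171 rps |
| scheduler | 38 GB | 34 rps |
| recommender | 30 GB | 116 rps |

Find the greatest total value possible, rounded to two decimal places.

461.31

Take in order of value per unit:
- gateway (169/17 per unit): all 17 → value 169, running total 169.00
- thumbnailer (171/23 per unit): all 23 → value 171, running total 340.00
- recommender (116/30 per unit): all 30 → value 116, running total 456.00
- search (17/16 per unit): 5 of 16 → value 5×17/16 = 5.3125, running total 461.31
Total 461.31.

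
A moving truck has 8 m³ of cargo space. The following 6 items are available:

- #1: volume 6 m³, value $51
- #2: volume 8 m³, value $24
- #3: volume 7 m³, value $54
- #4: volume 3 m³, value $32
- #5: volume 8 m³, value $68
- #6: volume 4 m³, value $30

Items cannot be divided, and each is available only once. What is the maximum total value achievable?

Check high-value combinations within 8 m³:
- #5: volume 8, value 68
- #4+#6: volume 3+4=7, value 32+30=62
- #3: volume 7, value 54
- #1: volume 6, value 51
Best: $68.

$68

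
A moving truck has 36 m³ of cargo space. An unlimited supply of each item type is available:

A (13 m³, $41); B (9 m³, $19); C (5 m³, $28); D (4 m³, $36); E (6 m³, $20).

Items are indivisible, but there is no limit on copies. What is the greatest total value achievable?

$324

Best value-per-unit is D at 36/4, and filling with it alone uses volume 9×4=36. No mix of the others beats 9×36 = 324.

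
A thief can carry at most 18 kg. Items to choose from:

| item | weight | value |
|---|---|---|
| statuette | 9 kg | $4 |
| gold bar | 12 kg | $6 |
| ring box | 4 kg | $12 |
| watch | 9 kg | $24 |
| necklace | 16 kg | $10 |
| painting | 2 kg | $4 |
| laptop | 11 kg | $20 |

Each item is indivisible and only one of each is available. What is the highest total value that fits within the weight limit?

$40

Check high-value combinations within 18 kg:
- ring box+watch+painting: weight 4+9+2=15, value 12+24+4=40
- ring box+watch: weight 4+9=13, value 12+24=36
- ring box+painting+laptop: weight 4+2+11=17, value 12+4+20=36
- ring box+laptop: weight 4+11=15, value 12+20=32
Best: $40.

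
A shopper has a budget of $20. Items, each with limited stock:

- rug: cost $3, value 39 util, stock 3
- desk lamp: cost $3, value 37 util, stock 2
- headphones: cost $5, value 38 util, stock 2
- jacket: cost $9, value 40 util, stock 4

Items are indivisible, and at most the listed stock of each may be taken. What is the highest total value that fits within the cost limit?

Top feasible selections:
- 3×rug + 2×desk lamp + 1×headphones: cost 20, value 229
- 3×rug + 2×headphones: cost 19, value 193
- 3×rug + 1×desk lamp + 1×headphones: cost 17, value 192
- 3×rug + 2×desk lamp: cost 15, value 191
Best: 229 util.

229 util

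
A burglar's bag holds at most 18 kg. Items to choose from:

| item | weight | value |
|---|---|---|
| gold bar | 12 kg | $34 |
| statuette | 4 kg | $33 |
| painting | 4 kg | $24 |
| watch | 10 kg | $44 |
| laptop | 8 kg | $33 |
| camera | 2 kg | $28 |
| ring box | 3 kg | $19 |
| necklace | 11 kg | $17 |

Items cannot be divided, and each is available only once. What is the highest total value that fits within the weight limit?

$118

This is a 0/1 knapsack; check combinations near the capacity.
- statuette+painting+laptop+camera: weight 4+4+8+2=18, value 33+24+33+28=118
- statuette+laptop+camera+ring box: weight 4+8+2+3=17, value 33+33+28+19=113
- statuette+watch+camera: weight 4+10+2=16, value 33+44+28=105
- statuette+painting+camera+ring box: weight 4+4+2+3=13, value 33+24+28+19=104
Best: $118.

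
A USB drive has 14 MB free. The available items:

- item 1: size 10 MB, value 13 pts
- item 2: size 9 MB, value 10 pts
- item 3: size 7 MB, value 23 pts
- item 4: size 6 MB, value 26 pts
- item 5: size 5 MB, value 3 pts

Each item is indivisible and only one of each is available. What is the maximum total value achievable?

Check high-value combinations within 14 MB:
- item 3+item 4: size 7+6=13, value 23+26=49
- item 4+item 5: size 6+5=11, value 26+3=29
- item 4: size 6, value 26
- item 3+item 5: size 7+5=12, value 23+3=26
- item 3: size 7, value 23
Best: 49 pts.

49 pts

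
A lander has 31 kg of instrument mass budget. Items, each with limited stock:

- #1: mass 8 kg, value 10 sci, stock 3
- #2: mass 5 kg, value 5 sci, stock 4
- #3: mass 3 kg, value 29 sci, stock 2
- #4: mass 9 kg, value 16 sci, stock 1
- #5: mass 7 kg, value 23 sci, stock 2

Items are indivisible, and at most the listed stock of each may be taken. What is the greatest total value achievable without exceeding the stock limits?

Top feasible selections:
- 2×#3 + 1×#4 + 2×#5: mass 29, value 120
- 1×#1 + 2×#3 + 2×#5: mass 28, value 114
Best: 120 sci.

120 sci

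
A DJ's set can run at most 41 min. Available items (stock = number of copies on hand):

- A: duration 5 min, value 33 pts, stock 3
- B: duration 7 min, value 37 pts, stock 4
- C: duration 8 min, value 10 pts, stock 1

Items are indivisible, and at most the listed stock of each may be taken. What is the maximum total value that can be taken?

214 pts

Best selections within duration 41 and stock limits:
- 2×A + 4×B: duration 38, value 214
- 3×A + 3×B: duration 36, value 210
- 1×A + 4×B + 1×C: duration 41, value 191
- 2×A + 3×B + 1×C: duration 39, value 187
Best: 214 pts.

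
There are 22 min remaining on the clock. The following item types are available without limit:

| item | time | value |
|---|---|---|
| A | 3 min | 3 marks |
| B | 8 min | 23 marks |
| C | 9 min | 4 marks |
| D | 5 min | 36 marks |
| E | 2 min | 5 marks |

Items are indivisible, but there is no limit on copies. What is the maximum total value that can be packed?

149 marks

Best value-per-unit is D at 36/5; filling with it alone gives 4×36 = 144.
Optimal mix: 4×D + 1×E → time 22, value 149.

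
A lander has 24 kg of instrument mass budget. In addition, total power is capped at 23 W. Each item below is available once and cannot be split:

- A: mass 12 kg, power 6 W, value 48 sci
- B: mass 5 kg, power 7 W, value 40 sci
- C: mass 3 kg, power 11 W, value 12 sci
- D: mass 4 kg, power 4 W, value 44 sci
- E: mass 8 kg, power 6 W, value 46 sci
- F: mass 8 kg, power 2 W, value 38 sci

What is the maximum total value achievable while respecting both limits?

140 sci

Feasible sets respecting both limits:
- C+D+E+F: mass 23, power 23, value 140
- A+D+E: mass 24, power 16, value 138
- A+B+D: mass 21, power 17, value 132
- B+D+E: mass 17, power 17, value 130
Best: 140 sci.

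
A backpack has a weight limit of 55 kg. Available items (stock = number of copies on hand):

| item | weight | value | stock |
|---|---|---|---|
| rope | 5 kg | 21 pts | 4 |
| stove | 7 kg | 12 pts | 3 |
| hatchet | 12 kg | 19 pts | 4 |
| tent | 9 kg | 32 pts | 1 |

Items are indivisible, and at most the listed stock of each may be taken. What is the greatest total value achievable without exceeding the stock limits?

Top feasible selections:
- 4×rope + 2×stove + 1×hatchet + 1×tent: weight 55, value 159
- 4×rope + 2×hatchet + 1×tent: weight 53, value 154
- 4×rope + 3×stove + 1×tent: weight 50, value 152
- 4×rope + 1×stove + 1×hatchet + 1×tent: weight 48, value 147
Best: 159 pts.

159 pts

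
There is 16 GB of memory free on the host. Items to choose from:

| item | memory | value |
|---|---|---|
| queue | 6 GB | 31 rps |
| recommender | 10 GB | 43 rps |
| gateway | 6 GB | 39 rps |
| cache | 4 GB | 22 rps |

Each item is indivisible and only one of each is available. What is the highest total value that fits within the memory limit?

This is a 0/1 knapsack; check combinations near the capacity.
- queue+gateway+cache: memory 6+6+4=16, value 31+39+22=92
- recommender+gateway: memory 10+6=16, value 43+39=82
- queue+recommender: memory 6+10=16, value 31+43=74
- queue+gateway: memory 6+6=12, value 31+39=70
- recommender+cache: memory 10+4=14, value 43+22=65
Best: 92 rps.

92 rps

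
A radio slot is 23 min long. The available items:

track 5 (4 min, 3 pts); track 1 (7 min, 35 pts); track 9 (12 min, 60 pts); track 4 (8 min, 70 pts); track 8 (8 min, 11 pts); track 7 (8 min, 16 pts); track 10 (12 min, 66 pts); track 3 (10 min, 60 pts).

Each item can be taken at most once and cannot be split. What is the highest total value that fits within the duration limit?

This is a 0/1 knapsack; check combinations near the capacity.
- track 4+track 10: duration 8+12=20, value 70+66=136
- track 5+track 4+track 3: duration 4+8+10=22, value 3+70+60=133
- track 4+track 3: duration 8+10=18, value 70+60=130
- track 9+track 4: duration 12+8=20, value 60+70=130
- track 10+track 3: duration 12+10=22, value 66+60=126
Best: 136 pts.

136 pts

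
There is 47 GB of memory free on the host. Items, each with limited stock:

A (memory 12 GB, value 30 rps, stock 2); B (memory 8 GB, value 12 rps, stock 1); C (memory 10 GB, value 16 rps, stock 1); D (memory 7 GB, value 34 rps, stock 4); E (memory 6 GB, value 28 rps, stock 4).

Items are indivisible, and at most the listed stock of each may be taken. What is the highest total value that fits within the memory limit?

Top feasible selections:
- 4×D + 3×E: memory 46, value 220
- 3×D + 4×E: memory 45, value 214
Best: 220 rps.

220 rps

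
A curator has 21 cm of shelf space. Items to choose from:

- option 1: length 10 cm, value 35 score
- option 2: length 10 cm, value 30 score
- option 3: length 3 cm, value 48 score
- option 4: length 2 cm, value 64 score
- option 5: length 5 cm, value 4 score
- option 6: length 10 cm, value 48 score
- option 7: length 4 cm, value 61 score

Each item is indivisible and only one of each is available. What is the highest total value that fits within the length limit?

221 score

This is a 0/1 knapsack; check combinations near the capacity.
- option 3+option 4+option 6+option 7: length 3+2+10+4=19, value 48+64+48+61=221
- option 1+option 3+option 4+option 7: length 10+3+2+4=19, value 35+48+64+61=208
- option 2+option 3+option 4+option 7: length 10+3+2+4=19, value 30+48+64+61=203
Best: 221 score.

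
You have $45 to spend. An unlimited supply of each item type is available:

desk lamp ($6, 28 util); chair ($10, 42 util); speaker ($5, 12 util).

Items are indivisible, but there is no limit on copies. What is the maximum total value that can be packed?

Best value-per-unit is desk lamp at 28/6, and filling with it alone uses cost 7×6=42. No mix of the others beats 7×28 = 196.

196 util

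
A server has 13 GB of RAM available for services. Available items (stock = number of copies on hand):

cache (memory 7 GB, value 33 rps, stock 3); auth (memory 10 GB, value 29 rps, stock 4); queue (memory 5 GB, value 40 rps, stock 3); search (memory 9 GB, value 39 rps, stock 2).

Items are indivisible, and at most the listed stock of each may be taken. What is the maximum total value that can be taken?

Best selections within memory 13 and stock limits:
- 2×queue: memory 10, value 80
- 1×cache + 1×queue: memory 12, value 73
- 1×queue: memory 5, value 40
Best: 80 rps.

80 rps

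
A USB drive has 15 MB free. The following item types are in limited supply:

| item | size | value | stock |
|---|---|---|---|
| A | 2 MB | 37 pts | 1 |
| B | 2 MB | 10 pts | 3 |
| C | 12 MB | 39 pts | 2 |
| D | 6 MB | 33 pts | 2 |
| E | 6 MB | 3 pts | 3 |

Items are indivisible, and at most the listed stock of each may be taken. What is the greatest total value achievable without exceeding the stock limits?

103 pts

Best selections within size 15 and stock limits:
- 1×A + 2×D: size 14, value 103
- 1×A + 3×B + 1×D: size 14, value 100
- 1×A + 2×B + 1×D: size 12, value 90
- 1×A + 1×B + 1×D: size 10, value 80
Best: 103 pts.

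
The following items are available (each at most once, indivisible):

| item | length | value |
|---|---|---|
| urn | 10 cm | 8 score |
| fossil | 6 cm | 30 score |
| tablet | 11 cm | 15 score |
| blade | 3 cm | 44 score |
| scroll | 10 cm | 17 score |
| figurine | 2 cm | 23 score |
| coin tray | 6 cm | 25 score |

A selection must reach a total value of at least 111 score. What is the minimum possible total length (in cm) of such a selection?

17

Subsets with value ≥ 111, sorted by total length:
- fossil+blade+figurine+coin tray: length 17, value 122
- fossil+blade+scroll+figurine: length 21, value 114
- fossil+tablet+blade+figurine: length 22, value 112
Minimum length: 17 cm.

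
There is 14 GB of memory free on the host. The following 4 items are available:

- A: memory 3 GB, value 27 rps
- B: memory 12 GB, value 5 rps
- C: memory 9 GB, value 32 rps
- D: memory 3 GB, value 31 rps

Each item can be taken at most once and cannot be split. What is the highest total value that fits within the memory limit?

Check high-value combinations within 14 GB:
- C+D: memory 9+3=12, value 32+31=63
- A+C: memory 3+9=12, value 27+32=59
- A+D: memory 3+3=6, value 27+31=58
- C: memory 9, value 32
- D: memory 3, value 31
Best: 63 rps.

63 rps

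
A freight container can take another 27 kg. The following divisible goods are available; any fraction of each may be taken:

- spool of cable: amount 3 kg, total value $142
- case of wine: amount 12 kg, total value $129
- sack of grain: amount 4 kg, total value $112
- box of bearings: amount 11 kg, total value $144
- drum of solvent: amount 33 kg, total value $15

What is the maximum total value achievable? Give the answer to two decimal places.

494.75

Take in order of value per unit:
- spool of cable (142/3 per unit): all 3 → value 142, running total 142.00
- sack of grain (112/4 per unit): all 4 → value 112, running total 254.00
- box of bearings (144/11 per unit): all 11 → value 144, running total 398.00
- case of wine (129/12 per unit): 9 of 12 → value 9×129/12 = 96.7500, running total 494.75
Total 494.75.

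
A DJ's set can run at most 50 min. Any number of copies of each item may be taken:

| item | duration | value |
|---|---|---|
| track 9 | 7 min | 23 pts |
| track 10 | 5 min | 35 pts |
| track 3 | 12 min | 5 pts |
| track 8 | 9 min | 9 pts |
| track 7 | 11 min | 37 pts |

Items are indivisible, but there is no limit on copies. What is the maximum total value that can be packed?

Best value-per-unit is track 10 at 35/5, and filling with it alone uses duration 10×5=50. No mix of the others beats 10×35 = 350.

350 pts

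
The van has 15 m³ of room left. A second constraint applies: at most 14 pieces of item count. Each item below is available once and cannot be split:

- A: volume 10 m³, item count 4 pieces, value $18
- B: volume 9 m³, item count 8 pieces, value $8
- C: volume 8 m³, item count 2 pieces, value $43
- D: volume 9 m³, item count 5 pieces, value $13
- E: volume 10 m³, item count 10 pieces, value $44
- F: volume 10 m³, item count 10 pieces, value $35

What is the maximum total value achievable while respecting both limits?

Feasible sets respecting both limits:
- E: volume 10, item count 10, value 44
- C: volume 8, item count 2, value 43
- F: volume 10, item count 10, value 35
Best: $44.

$44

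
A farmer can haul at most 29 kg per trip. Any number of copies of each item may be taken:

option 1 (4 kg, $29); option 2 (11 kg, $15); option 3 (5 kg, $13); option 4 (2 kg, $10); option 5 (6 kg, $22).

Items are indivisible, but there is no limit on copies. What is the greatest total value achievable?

Best value-per-unit is option 1 at 29/4, and filling with it alone uses weight 7×4=28. No mix of the others beats 7×29 = 203.

$203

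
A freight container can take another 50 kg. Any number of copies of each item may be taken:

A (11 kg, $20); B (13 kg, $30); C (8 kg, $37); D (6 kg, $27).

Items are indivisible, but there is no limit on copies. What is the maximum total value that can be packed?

Best value-per-unit is C at 37/8; filling with it alone gives 6×37 = 222.
Optimal mix: 4×C + 3×D → weight 50, value 229.

$229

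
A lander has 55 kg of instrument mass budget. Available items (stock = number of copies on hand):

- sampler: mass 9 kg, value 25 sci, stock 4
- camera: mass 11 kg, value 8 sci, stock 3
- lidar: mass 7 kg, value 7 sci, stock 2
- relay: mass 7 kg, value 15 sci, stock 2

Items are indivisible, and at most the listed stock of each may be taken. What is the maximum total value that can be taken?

130 sci

Top feasible selections:
- 4×sampler + 2×relay: mass 50, value 130
- 4×sampler + 1×camera + 1×relay: mass 54, value 123
Best: 130 sci.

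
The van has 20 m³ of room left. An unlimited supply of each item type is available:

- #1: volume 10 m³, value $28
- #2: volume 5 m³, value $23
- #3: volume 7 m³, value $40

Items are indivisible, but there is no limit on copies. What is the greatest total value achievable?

$103

Best value-per-unit is #3 at 40/7; filling with it alone gives 2×40 = 80.
Optimal mix: 1×#2 + 2×#3 → volume 19, value 103.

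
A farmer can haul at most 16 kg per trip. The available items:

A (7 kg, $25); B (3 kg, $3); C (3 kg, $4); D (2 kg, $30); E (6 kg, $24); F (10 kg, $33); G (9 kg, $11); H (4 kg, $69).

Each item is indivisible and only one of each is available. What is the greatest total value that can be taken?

Check high-value combinations within 16 kg:
- D+F+H: weight 2+10+4=16, value 30+33+69=132
- A+C+D+H: weight 7+3+2+4=16, value 25+4+30+69=128
- C+D+E+H: weight 3+2+6+4=15, value 4+30+24+69=127
- A+B+D+H: weight 7+3+2+4=16, value 25+3+30+69=127
- B+D+E+H: weight 3+2+6+4=15, value 3+30+24+69=126
Best: $132.

$132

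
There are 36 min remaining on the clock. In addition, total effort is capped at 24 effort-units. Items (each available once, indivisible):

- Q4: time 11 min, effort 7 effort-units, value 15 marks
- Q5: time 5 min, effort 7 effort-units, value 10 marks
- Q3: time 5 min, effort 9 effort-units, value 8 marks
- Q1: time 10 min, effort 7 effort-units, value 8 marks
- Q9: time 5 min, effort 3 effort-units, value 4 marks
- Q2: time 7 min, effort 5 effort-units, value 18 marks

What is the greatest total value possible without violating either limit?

47 marks

Feasible sets respecting both limits:
- Q4+Q5+Q9+Q2: time 28, effort 22, value 47
- Q4+Q3+Q9+Q2: time 28, effort 24, value 45
- Q4+Q1+Q9+Q2: time 33, effort 22, value 45
Best: 47 marks.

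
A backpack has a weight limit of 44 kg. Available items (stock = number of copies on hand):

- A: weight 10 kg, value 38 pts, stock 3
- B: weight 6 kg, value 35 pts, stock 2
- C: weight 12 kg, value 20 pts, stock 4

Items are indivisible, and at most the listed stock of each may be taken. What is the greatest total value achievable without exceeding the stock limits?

184 pts

Top feasible selections:
- 3×A + 2×B: weight 42, value 184
- 2×A + 2×B + 1×C: weight 44, value 166
- 3×A + 1×B: weight 36, value 149
- 2×A + 2×B: weight 32, value 146
Best: 184 pts.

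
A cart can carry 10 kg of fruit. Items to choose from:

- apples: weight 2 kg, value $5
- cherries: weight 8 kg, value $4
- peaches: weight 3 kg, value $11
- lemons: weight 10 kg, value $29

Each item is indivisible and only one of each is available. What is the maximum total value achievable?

This is a 0/1 knapsack; check combinations near the capacity.
- lemons: weight 10, value 29
- apples+peaches: weight 2+3=5, value 5+11=16
- peaches: weight 3, value 11
Best: $29.

$29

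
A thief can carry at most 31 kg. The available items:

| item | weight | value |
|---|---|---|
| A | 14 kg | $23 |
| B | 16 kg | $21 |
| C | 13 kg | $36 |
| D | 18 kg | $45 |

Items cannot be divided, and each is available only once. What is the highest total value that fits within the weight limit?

$81

Check high-value combinations within 31 kg:
- C+D: weight 13+18=31, value 36+45=81
- A+C: weight 14+13=27, value 23+36=59
- B+C: weight 16+13=29, value 21+36=57
Best: $81.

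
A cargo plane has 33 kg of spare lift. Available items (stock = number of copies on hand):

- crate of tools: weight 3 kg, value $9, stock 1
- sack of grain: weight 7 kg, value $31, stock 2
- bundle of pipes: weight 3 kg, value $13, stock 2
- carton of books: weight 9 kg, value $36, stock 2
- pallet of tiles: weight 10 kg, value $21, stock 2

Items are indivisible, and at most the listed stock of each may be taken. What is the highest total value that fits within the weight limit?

Top feasible selections:
- 2×sack of grain + 2×carton of books: weight 32, value 134
- 1×crate of tools + 2×sack of grain + 2×bundle of pipes + 1×carton of books: weight 32, value 133
- 1×sack of grain + 2×bundle of pipes + 2×carton of books: weight 31, value 129
- 1×crate of tools + 1×sack of grain + 1×bundle of pipes + 2×carton of books: weight 31, value 125
Best: $134.

$134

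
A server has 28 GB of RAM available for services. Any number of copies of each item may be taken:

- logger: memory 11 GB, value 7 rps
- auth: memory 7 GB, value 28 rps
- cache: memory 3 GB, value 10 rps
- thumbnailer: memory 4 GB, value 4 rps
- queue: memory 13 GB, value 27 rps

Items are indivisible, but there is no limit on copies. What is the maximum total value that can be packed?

112 rps

Best value-per-unit is auth at 28/7, and filling with it alone uses memory 4×7=28. No mix of the others beats 4×28 = 112.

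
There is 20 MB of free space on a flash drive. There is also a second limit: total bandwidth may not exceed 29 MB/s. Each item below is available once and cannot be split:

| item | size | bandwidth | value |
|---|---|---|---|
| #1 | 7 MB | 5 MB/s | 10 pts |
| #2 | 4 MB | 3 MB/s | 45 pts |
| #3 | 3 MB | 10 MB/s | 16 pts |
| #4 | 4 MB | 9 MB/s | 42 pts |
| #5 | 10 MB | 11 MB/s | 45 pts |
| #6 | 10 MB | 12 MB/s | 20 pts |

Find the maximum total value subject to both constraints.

132 pts

Feasible sets respecting both limits:
- #2+#4+#5: size 18, bandwidth 23, value 132
- #1+#2+#3+#4: size 18, bandwidth 27, value 113
- #2+#4+#6: size 18, bandwidth 24, value 107
- #2+#3+#5: size 17, bandwidth 24, value 106
Best: 132 pts.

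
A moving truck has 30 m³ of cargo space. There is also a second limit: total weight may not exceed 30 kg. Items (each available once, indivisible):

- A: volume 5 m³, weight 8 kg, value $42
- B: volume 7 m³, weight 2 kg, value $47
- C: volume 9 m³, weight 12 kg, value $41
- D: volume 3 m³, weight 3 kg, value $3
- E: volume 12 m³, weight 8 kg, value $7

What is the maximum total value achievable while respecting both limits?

Feasible sets respecting both limits:
- A+B+C+D: volume 24, weight 25, value 133
- A+B+C: volume 21, weight 22, value 130
- A+B+D+E: volume 27, weight 21, value 99
Best: $133.

$133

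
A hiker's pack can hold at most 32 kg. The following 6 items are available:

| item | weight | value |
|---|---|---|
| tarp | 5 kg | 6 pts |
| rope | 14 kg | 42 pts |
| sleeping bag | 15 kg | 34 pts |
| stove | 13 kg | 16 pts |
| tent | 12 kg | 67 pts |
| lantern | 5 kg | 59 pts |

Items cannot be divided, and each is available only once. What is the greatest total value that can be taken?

Check high-value combinations within 32 kg:
- rope+tent+lantern: weight 14+12+5=31, value 42+67+59=168
- sleeping bag+tent+lantern: weight 15+12+5=32, value 34+67+59=160
- stove+tent+lantern: weight 13+12+5=30, value 16+67+59=142
- tarp+tent+lantern: weight 5+12+5=22, value 6+67+59=132
Best: 168 pts.

168 pts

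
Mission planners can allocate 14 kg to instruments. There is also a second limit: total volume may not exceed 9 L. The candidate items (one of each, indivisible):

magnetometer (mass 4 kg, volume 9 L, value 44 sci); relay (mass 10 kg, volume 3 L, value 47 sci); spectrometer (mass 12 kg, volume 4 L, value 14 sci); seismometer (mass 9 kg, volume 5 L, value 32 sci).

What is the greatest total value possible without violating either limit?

Feasible sets respecting both limits:
- relay: mass 10, volume 3, value 47
- magnetometer: mass 4, volume 9, value 44
- seismometer: mass 9, volume 5, value 32
Best: 47 sci.

47 sci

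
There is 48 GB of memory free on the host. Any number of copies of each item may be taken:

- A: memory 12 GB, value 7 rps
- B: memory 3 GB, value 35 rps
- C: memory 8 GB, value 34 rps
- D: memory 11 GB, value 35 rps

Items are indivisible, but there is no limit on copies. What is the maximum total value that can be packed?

560 rps

Best value-per-unit is B at 35/3, and filling with it alone uses memory 16×3=48. No mix of the others beats 16×35 = 560.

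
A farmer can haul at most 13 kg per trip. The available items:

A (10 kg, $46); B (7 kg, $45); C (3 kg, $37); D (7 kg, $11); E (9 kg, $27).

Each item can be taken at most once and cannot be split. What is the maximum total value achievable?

$83

Check high-value combinations within 13 kg:
- A+C: weight 10+3=13, value 46+37=83
- B+C: weight 7+3=10, value 45+37=82
- C+E: weight 3+9=12, value 37+27=64
- C+D: weight 3+7=10, value 37+11=48
- A: weight 10, value 46
Best: $83.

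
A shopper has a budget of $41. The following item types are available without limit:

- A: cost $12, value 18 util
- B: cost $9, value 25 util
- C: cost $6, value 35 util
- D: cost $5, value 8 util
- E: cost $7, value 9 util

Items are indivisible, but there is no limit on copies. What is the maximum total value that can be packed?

Best value-per-unit is C at 35/6; filling with it alone gives 6×35 = 210.
Optimal mix: 6×C + 1×D → cost 41, value 218.

218 util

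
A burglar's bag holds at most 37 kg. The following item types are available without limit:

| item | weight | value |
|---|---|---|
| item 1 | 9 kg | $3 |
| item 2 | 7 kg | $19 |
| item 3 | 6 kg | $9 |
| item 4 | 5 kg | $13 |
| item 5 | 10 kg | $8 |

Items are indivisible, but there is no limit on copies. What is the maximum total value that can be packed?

Best value-per-unit is item 2 at 19/7; filling with it alone gives 5×19 = 95.
Optimal mix: 1×item 2 + 6×item 4 → weight 37, value 97.

$97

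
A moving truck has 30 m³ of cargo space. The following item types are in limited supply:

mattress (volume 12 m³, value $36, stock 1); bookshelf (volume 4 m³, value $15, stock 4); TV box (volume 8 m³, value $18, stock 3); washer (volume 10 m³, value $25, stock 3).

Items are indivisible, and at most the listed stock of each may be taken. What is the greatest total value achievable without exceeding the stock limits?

$96

Top feasible selections:
- 1×mattress + 4×bookshelf: volume 28, value 96
- 1×mattress + 2×bookshelf + 1×washer: volume 30, value 91
- 3×bookshelf + 1×TV box + 1×washer: volume 30, value 88
- 4×bookshelf + 1×washer: volume 26, value 85
Best: $96.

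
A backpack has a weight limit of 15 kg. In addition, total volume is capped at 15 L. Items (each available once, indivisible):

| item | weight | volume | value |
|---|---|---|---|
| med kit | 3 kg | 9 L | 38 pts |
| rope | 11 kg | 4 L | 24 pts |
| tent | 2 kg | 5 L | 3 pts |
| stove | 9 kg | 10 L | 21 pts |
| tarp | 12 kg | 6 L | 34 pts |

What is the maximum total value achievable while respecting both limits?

Feasible sets respecting both limits:
- med kit+tarp: weight 15, volume 15, value 72
- med kit+rope: weight 14, volume 13, value 62
- med kit+tent: weight 5, volume 14, value 41
- med kit: weight 3, volume 9, value 38
Best: 72 pts.

72 pts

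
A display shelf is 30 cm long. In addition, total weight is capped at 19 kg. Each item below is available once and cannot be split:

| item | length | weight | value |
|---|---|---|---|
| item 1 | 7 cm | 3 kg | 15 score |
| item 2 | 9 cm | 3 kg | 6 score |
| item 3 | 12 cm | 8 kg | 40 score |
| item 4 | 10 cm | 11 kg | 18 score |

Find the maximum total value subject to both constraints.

61 score

Feasible sets respecting both limits:
- item 1+item 2+item 3: length 28, weight 14, value 61
- item 3+item 4: length 22, weight 19, value 58
- item 1+item 3: length 19, weight 11, value 55
- item 2+item 3: length 21, weight 11, value 46
Best: 61 score.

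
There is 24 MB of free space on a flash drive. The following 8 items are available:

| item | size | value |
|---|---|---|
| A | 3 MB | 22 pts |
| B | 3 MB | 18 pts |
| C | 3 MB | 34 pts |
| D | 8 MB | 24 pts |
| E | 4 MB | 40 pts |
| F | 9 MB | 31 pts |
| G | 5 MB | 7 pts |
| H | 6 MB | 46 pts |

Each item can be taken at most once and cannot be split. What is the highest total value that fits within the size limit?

167 pts

Check high-value combinations within 24 MB:
- A+B+C+E+G+H: size 3+3+3+4+5+6=24, value 22+18+34+40+7+46=167
- A+C+D+E+H: size 3+3+8+4+6=24, value 22+34+24+40+46=166
- B+C+D+E+H: size 3+3+8+4+6=24, value 18+34+24+40+46=162
Best: 167 pts.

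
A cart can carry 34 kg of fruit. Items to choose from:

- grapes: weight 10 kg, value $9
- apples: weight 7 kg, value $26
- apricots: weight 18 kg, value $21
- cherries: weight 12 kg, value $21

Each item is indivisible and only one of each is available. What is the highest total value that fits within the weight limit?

Check high-value combinations within 34 kg:
- grapes+apples+cherries: weight 10+7+12=29, value 9+26+21=56
- apples+cherries: weight 7+12=19, value 26+21=47
- apples+apricots: weight 7+18=25, value 26+21=47
- apricots+cherries: weight 18+12=30, value 21+21=42
- grapes+apples: weight 10+7=17, value 9+26=35
Best: $56.

$56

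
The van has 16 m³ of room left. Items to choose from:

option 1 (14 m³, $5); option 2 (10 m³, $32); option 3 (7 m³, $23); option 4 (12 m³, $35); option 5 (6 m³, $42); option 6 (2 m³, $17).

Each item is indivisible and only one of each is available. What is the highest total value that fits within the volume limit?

$82

Check high-value combinations within 16 m³:
- option 3+option 5+option 6: volume 7+6+2=15, value 23+42+17=82
- option 2+option 5: volume 10+6=16, value 32+42=74
- option 3+option 5: volume 7+6=13, value 23+42=65
Best: $82.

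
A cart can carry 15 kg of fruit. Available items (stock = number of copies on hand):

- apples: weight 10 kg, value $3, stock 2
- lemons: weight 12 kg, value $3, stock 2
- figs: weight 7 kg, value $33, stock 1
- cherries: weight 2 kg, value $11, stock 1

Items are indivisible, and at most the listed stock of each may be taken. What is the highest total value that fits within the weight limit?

Best selections within weight 15 and stock limits:
- 1×figs + 1×cherries: weight 9, value 44
- 1×figs: weight 7, value 33
- 1×apples + 1×cherries: weight 12, value 14
Best: $44.

$44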